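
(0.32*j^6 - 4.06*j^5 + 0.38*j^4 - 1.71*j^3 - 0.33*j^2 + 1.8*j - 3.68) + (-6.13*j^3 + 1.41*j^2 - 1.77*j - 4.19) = 0.32*j^6 - 4.06*j^5 + 0.38*j^4 - 7.84*j^3 + 1.08*j^2 + 0.03*j - 7.87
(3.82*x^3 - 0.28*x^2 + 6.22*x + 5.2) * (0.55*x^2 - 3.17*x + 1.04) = 2.101*x^5 - 12.2634*x^4 + 8.2814*x^3 - 17.1486*x^2 - 10.0152*x + 5.408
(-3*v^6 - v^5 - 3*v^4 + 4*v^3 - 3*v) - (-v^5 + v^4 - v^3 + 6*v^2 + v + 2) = -3*v^6 - 4*v^4 + 5*v^3 - 6*v^2 - 4*v - 2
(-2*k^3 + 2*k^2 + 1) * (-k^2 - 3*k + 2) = 2*k^5 + 4*k^4 - 10*k^3 + 3*k^2 - 3*k + 2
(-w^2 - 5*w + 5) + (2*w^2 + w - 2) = w^2 - 4*w + 3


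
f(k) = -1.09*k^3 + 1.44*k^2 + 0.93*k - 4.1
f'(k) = -3.27*k^2 + 2.88*k + 0.93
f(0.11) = -3.98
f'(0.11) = 1.21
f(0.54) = -3.35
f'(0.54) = 1.53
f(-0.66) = -3.77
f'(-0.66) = -2.40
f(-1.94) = 7.47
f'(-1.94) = -16.96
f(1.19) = -2.79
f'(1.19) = -0.27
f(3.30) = -24.52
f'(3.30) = -25.18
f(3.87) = -42.11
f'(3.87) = -36.90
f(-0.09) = -4.17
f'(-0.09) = 0.64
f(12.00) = -1669.10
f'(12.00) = -435.39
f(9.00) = -673.70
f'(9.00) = -238.02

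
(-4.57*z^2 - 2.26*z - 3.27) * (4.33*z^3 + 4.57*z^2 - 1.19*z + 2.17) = -19.7881*z^5 - 30.6707*z^4 - 19.049*z^3 - 22.1714*z^2 - 1.0129*z - 7.0959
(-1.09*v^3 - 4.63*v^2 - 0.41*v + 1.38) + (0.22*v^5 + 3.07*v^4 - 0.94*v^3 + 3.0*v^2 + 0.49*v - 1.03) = 0.22*v^5 + 3.07*v^4 - 2.03*v^3 - 1.63*v^2 + 0.08*v + 0.35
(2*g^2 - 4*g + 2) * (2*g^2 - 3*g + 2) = 4*g^4 - 14*g^3 + 20*g^2 - 14*g + 4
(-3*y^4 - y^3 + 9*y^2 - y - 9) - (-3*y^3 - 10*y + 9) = -3*y^4 + 2*y^3 + 9*y^2 + 9*y - 18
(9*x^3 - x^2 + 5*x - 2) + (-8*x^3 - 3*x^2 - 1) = x^3 - 4*x^2 + 5*x - 3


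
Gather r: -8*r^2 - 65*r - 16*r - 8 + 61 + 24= -8*r^2 - 81*r + 77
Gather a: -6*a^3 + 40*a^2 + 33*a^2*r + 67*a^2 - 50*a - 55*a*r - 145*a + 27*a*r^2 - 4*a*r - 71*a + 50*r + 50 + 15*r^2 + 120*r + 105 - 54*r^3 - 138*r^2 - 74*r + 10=-6*a^3 + a^2*(33*r + 107) + a*(27*r^2 - 59*r - 266) - 54*r^3 - 123*r^2 + 96*r + 165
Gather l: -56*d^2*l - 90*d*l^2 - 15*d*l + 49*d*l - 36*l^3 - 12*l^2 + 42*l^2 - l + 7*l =-36*l^3 + l^2*(30 - 90*d) + l*(-56*d^2 + 34*d + 6)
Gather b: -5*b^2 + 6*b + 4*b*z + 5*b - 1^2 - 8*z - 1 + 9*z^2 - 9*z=-5*b^2 + b*(4*z + 11) + 9*z^2 - 17*z - 2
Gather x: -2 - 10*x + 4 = 2 - 10*x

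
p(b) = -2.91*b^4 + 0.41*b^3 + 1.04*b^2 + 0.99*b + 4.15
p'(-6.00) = 2547.03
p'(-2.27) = 138.76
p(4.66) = -1299.42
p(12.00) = -59467.49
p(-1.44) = -8.86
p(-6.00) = -3824.27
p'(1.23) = -16.25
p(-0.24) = 3.96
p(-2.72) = -158.38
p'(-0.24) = 0.72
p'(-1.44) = 35.30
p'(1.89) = -69.27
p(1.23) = 1.04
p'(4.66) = -1140.51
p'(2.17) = -107.65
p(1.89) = -24.63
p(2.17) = -49.14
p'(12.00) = -19910.85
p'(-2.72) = 238.67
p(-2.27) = -74.80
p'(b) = -11.64*b^3 + 1.23*b^2 + 2.08*b + 0.99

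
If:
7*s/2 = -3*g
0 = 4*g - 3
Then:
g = 3/4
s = -9/14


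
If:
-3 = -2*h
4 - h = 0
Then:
No Solution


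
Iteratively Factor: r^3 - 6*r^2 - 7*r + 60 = (r - 5)*(r^2 - r - 12) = (r - 5)*(r + 3)*(r - 4)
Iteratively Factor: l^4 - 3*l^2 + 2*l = (l - 1)*(l^3 + l^2 - 2*l) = l*(l - 1)*(l^2 + l - 2) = l*(l - 1)^2*(l + 2)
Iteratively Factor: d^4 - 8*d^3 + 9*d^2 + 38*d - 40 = (d - 4)*(d^3 - 4*d^2 - 7*d + 10) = (d - 4)*(d + 2)*(d^2 - 6*d + 5) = (d - 5)*(d - 4)*(d + 2)*(d - 1)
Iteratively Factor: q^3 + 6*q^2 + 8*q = (q)*(q^2 + 6*q + 8) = q*(q + 2)*(q + 4)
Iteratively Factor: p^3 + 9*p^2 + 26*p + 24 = (p + 2)*(p^2 + 7*p + 12) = (p + 2)*(p + 4)*(p + 3)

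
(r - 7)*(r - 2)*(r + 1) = r^3 - 8*r^2 + 5*r + 14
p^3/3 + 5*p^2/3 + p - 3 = (p/3 + 1)*(p - 1)*(p + 3)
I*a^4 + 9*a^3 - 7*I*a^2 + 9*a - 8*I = (a - 8*I)*(a - I)*(a + I)*(I*a + 1)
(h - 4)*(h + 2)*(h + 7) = h^3 + 5*h^2 - 22*h - 56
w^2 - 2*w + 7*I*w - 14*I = (w - 2)*(w + 7*I)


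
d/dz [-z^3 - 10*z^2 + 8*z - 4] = -3*z^2 - 20*z + 8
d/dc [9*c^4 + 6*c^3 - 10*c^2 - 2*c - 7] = 36*c^3 + 18*c^2 - 20*c - 2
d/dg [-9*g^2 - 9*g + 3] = -18*g - 9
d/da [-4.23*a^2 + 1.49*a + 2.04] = 1.49 - 8.46*a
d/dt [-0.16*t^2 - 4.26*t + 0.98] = -0.32*t - 4.26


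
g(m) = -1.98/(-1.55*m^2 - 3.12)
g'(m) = -6.138*m/(-1.55*m^2 - 3.12)^2 = -6.138*m/(1.55*m^2 + 3.12)^2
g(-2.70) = 0.14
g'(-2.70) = 0.08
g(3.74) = 0.08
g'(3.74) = -0.04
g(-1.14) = 0.39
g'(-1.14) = 0.27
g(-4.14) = 0.07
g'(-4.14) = 0.03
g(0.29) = 0.61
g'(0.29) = -0.17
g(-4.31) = 0.06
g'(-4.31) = 0.03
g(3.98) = 0.07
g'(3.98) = -0.03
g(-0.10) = 0.63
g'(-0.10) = 0.06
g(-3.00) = 0.12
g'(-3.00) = 0.06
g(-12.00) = 0.01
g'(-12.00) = 0.00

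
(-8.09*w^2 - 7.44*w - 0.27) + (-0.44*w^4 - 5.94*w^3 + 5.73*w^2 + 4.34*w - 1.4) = -0.44*w^4 - 5.94*w^3 - 2.36*w^2 - 3.1*w - 1.67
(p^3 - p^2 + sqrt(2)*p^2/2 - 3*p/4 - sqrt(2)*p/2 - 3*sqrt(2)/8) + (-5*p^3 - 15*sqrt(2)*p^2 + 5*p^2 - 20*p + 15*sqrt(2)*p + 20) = -4*p^3 - 29*sqrt(2)*p^2/2 + 4*p^2 - 83*p/4 + 29*sqrt(2)*p/2 - 3*sqrt(2)/8 + 20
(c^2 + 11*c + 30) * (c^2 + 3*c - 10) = c^4 + 14*c^3 + 53*c^2 - 20*c - 300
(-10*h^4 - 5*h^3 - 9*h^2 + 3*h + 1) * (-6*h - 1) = 60*h^5 + 40*h^4 + 59*h^3 - 9*h^2 - 9*h - 1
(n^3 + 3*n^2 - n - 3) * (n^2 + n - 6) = n^5 + 4*n^4 - 4*n^3 - 22*n^2 + 3*n + 18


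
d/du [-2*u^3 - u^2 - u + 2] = -6*u^2 - 2*u - 1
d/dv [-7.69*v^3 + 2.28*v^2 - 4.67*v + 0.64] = -23.07*v^2 + 4.56*v - 4.67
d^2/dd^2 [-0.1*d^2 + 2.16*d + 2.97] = -0.200000000000000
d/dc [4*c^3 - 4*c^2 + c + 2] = 12*c^2 - 8*c + 1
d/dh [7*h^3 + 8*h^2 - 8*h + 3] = 21*h^2 + 16*h - 8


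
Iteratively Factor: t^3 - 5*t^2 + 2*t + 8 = (t - 4)*(t^2 - t - 2) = (t - 4)*(t + 1)*(t - 2)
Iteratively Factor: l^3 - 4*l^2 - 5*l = (l)*(l^2 - 4*l - 5) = l*(l + 1)*(l - 5)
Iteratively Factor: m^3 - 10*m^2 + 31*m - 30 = (m - 3)*(m^2 - 7*m + 10) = (m - 3)*(m - 2)*(m - 5)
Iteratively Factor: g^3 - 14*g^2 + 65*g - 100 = (g - 4)*(g^2 - 10*g + 25) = (g - 5)*(g - 4)*(g - 5)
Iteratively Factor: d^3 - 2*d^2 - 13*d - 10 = (d + 1)*(d^2 - 3*d - 10) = (d + 1)*(d + 2)*(d - 5)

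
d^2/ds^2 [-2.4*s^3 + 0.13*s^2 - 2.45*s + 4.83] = 0.26 - 14.4*s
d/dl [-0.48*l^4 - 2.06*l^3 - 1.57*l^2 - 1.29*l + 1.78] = -1.92*l^3 - 6.18*l^2 - 3.14*l - 1.29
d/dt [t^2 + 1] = 2*t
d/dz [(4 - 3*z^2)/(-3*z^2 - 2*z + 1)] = 2*(3*z^2 + 9*z + 4)/(9*z^4 + 12*z^3 - 2*z^2 - 4*z + 1)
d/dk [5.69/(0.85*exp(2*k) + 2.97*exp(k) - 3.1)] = (-9.673*exp(k) - 16.8993)*exp(k)/(0.85*exp(2*k) + 2.97*exp(k) - 3.1)^2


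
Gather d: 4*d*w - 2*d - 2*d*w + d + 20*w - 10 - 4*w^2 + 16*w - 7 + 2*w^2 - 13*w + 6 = d*(2*w - 1) - 2*w^2 + 23*w - 11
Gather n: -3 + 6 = 3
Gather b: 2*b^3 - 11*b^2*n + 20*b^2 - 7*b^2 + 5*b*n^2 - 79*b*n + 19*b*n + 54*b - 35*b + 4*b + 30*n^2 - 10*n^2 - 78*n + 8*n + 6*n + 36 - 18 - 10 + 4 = 2*b^3 + b^2*(13 - 11*n) + b*(5*n^2 - 60*n + 23) + 20*n^2 - 64*n + 12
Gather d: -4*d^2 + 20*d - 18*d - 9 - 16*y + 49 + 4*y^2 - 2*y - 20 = -4*d^2 + 2*d + 4*y^2 - 18*y + 20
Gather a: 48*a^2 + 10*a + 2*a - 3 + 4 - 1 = 48*a^2 + 12*a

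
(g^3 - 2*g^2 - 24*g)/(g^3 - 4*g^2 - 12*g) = (g + 4)/(g + 2)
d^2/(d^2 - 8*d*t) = d/(d - 8*t)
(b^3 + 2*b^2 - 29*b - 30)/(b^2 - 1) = (b^2 + b - 30)/(b - 1)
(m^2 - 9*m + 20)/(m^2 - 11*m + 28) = (m - 5)/(m - 7)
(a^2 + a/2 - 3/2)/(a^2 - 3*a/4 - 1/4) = 2*(2*a + 3)/(4*a + 1)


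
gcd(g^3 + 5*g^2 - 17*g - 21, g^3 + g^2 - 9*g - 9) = g^2 - 2*g - 3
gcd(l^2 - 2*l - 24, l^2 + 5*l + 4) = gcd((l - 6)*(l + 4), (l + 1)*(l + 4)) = l + 4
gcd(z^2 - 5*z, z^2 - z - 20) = z - 5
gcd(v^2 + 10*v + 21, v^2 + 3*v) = v + 3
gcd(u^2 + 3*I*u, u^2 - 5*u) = u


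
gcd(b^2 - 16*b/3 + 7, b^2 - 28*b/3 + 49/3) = b - 7/3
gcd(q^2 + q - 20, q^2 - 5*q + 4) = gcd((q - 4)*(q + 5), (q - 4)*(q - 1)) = q - 4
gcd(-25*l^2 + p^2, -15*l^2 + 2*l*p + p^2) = 5*l + p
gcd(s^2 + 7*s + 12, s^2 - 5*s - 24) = s + 3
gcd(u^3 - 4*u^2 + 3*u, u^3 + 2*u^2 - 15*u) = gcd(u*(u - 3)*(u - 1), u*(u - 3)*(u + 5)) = u^2 - 3*u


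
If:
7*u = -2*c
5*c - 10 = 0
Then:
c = 2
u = -4/7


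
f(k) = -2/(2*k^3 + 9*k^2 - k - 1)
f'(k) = -2*(-6*k^2 - 18*k + 1)/(2*k^3 + 9*k^2 - k - 1)^2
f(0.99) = -0.23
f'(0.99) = 0.59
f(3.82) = -0.01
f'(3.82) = 0.01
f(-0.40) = -2.81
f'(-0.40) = -28.56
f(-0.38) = -3.51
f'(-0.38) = -42.95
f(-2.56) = -0.07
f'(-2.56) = -0.02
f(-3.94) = -0.10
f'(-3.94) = 0.10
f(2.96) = -0.02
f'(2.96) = 0.01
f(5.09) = -0.00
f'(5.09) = 0.00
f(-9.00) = 0.00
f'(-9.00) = 0.00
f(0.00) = 2.00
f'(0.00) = -2.00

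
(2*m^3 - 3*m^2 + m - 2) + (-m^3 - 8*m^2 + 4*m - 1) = m^3 - 11*m^2 + 5*m - 3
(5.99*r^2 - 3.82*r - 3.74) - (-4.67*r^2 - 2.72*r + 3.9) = 10.66*r^2 - 1.1*r - 7.64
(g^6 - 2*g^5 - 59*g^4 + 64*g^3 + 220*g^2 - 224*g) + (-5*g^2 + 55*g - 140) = g^6 - 2*g^5 - 59*g^4 + 64*g^3 + 215*g^2 - 169*g - 140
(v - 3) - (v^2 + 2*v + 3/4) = -v^2 - v - 15/4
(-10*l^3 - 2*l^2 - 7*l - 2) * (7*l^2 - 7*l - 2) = -70*l^5 + 56*l^4 - 15*l^3 + 39*l^2 + 28*l + 4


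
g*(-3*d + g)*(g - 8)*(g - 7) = -3*d*g^3 + 45*d*g^2 - 168*d*g + g^4 - 15*g^3 + 56*g^2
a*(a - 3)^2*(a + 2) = a^4 - 4*a^3 - 3*a^2 + 18*a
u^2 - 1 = (u - 1)*(u + 1)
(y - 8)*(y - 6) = y^2 - 14*y + 48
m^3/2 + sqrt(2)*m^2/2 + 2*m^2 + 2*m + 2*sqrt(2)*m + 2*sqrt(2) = (m/2 + 1)*(m + 2)*(m + sqrt(2))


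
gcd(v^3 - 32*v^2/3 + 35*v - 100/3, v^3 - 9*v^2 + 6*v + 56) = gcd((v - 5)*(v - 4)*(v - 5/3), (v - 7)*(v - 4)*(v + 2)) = v - 4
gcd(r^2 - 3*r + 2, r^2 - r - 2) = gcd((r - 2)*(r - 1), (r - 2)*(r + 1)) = r - 2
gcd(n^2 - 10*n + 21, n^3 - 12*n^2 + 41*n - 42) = n^2 - 10*n + 21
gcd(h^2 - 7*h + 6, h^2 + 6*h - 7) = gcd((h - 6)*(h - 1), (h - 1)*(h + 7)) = h - 1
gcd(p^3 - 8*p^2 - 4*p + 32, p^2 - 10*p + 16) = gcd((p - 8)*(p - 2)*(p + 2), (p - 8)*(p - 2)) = p^2 - 10*p + 16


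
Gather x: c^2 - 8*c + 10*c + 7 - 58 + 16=c^2 + 2*c - 35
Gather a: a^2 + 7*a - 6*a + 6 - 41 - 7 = a^2 + a - 42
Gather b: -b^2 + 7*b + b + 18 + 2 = -b^2 + 8*b + 20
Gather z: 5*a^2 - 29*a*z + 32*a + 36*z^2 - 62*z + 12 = 5*a^2 + 32*a + 36*z^2 + z*(-29*a - 62) + 12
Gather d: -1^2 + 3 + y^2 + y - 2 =y^2 + y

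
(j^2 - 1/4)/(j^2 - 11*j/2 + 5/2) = (j + 1/2)/(j - 5)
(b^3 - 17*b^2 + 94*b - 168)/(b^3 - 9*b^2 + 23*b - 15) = (b^3 - 17*b^2 + 94*b - 168)/(b^3 - 9*b^2 + 23*b - 15)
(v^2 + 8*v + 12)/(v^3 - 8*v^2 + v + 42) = (v + 6)/(v^2 - 10*v + 21)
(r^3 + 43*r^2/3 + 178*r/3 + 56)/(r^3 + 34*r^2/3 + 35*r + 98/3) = (3*r^2 + 22*r + 24)/(3*r^2 + 13*r + 14)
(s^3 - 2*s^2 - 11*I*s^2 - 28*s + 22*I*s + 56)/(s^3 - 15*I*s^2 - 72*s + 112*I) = (s - 2)/(s - 4*I)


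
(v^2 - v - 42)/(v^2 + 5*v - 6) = (v - 7)/(v - 1)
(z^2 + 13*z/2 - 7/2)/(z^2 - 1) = (2*z^2 + 13*z - 7)/(2*(z^2 - 1))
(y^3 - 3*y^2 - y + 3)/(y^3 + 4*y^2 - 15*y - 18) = (y - 1)/(y + 6)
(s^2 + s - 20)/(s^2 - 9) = (s^2 + s - 20)/(s^2 - 9)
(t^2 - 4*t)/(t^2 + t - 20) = t/(t + 5)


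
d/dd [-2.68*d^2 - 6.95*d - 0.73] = -5.36*d - 6.95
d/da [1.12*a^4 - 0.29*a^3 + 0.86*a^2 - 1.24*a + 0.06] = 4.48*a^3 - 0.87*a^2 + 1.72*a - 1.24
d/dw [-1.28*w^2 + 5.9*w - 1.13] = 5.9 - 2.56*w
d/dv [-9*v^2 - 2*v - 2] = -18*v - 2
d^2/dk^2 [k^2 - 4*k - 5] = 2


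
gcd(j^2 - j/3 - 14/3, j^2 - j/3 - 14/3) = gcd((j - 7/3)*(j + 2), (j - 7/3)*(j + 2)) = j^2 - j/3 - 14/3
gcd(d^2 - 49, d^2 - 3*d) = 1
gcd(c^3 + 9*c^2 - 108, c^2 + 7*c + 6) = c + 6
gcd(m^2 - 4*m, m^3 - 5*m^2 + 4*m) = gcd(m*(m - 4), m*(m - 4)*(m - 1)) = m^2 - 4*m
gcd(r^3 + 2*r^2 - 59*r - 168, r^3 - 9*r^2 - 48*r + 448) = r^2 - r - 56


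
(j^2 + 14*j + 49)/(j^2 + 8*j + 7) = (j + 7)/(j + 1)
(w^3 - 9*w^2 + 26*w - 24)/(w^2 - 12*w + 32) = (w^2 - 5*w + 6)/(w - 8)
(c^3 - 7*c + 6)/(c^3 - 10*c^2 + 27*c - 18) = (c^2 + c - 6)/(c^2 - 9*c + 18)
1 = 1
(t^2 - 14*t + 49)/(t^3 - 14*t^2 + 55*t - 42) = (t - 7)/(t^2 - 7*t + 6)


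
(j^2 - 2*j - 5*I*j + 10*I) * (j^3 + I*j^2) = j^5 - 2*j^4 - 4*I*j^4 + 5*j^3 + 8*I*j^3 - 10*j^2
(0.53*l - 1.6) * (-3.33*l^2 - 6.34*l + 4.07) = -1.7649*l^3 + 1.9678*l^2 + 12.3011*l - 6.512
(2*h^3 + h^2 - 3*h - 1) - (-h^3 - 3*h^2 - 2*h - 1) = 3*h^3 + 4*h^2 - h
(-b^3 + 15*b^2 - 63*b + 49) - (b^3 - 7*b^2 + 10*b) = -2*b^3 + 22*b^2 - 73*b + 49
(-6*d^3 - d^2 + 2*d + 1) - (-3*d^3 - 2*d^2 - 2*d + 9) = -3*d^3 + d^2 + 4*d - 8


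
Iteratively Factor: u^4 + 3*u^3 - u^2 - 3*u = (u - 1)*(u^3 + 4*u^2 + 3*u) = (u - 1)*(u + 1)*(u^2 + 3*u) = u*(u - 1)*(u + 1)*(u + 3)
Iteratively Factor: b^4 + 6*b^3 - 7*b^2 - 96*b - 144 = (b + 3)*(b^3 + 3*b^2 - 16*b - 48) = (b + 3)*(b + 4)*(b^2 - b - 12) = (b + 3)^2*(b + 4)*(b - 4)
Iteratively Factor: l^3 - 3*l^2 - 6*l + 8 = (l - 1)*(l^2 - 2*l - 8) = (l - 4)*(l - 1)*(l + 2)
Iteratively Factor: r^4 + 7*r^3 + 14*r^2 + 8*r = (r + 4)*(r^3 + 3*r^2 + 2*r) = (r + 1)*(r + 4)*(r^2 + 2*r) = (r + 1)*(r + 2)*(r + 4)*(r)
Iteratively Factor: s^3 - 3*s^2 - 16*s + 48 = (s + 4)*(s^2 - 7*s + 12) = (s - 3)*(s + 4)*(s - 4)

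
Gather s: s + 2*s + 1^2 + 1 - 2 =3*s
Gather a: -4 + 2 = -2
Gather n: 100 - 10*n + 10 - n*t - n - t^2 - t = n*(-t - 11) - t^2 - t + 110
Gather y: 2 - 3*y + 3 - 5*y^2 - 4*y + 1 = -5*y^2 - 7*y + 6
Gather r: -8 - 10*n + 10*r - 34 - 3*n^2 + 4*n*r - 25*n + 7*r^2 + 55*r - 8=-3*n^2 - 35*n + 7*r^2 + r*(4*n + 65) - 50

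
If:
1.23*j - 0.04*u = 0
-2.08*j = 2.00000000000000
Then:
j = -0.96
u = -29.57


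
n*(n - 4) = n^2 - 4*n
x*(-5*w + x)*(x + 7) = -5*w*x^2 - 35*w*x + x^3 + 7*x^2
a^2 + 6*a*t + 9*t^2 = (a + 3*t)^2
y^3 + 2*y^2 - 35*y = y*(y - 5)*(y + 7)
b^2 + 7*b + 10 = (b + 2)*(b + 5)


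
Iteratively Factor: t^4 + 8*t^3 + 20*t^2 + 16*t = (t)*(t^3 + 8*t^2 + 20*t + 16) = t*(t + 2)*(t^2 + 6*t + 8) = t*(t + 2)^2*(t + 4)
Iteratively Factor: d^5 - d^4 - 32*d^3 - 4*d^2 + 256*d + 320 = (d + 2)*(d^4 - 3*d^3 - 26*d^2 + 48*d + 160) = (d + 2)*(d + 4)*(d^3 - 7*d^2 + 2*d + 40) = (d - 4)*(d + 2)*(d + 4)*(d^2 - 3*d - 10) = (d - 5)*(d - 4)*(d + 2)*(d + 4)*(d + 2)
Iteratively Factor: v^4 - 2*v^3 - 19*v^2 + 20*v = (v - 5)*(v^3 + 3*v^2 - 4*v) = (v - 5)*(v - 1)*(v^2 + 4*v) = v*(v - 5)*(v - 1)*(v + 4)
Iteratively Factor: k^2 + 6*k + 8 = (k + 2)*(k + 4)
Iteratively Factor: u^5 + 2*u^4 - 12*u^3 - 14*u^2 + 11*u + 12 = (u + 1)*(u^4 + u^3 - 13*u^2 - u + 12) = (u + 1)*(u + 4)*(u^3 - 3*u^2 - u + 3) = (u + 1)^2*(u + 4)*(u^2 - 4*u + 3) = (u - 3)*(u + 1)^2*(u + 4)*(u - 1)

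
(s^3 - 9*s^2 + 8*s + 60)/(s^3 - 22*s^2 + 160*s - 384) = (s^2 - 3*s - 10)/(s^2 - 16*s + 64)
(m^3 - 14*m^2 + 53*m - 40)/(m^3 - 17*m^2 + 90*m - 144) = (m^2 - 6*m + 5)/(m^2 - 9*m + 18)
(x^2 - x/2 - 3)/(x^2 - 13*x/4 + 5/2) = 2*(2*x + 3)/(4*x - 5)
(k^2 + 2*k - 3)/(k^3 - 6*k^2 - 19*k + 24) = 1/(k - 8)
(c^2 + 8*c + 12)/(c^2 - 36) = (c + 2)/(c - 6)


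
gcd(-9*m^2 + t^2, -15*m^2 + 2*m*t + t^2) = -3*m + t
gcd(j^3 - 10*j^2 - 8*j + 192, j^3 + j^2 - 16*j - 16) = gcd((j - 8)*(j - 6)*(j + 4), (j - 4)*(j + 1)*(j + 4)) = j + 4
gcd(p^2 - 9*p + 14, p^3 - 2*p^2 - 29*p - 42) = p - 7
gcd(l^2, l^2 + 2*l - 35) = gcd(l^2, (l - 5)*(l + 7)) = 1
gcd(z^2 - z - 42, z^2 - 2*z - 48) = z + 6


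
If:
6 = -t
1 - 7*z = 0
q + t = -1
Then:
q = 5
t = -6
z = 1/7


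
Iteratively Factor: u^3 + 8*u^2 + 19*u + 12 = (u + 4)*(u^2 + 4*u + 3) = (u + 1)*(u + 4)*(u + 3)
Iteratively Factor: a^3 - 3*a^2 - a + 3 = (a - 1)*(a^2 - 2*a - 3) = (a - 3)*(a - 1)*(a + 1)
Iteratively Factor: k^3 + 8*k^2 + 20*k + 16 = (k + 4)*(k^2 + 4*k + 4) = (k + 2)*(k + 4)*(k + 2)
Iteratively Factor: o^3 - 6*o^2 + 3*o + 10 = (o + 1)*(o^2 - 7*o + 10) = (o - 5)*(o + 1)*(o - 2)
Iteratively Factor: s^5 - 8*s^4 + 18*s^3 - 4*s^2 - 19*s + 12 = (s - 1)*(s^4 - 7*s^3 + 11*s^2 + 7*s - 12) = (s - 1)*(s + 1)*(s^3 - 8*s^2 + 19*s - 12) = (s - 4)*(s - 1)*(s + 1)*(s^2 - 4*s + 3) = (s - 4)*(s - 3)*(s - 1)*(s + 1)*(s - 1)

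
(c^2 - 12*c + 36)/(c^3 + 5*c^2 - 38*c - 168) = (c - 6)/(c^2 + 11*c + 28)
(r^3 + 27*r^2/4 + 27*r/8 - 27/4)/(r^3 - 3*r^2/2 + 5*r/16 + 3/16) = 2*(2*r^2 + 15*r + 18)/(4*r^2 - 3*r - 1)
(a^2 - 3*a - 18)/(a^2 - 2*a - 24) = (a + 3)/(a + 4)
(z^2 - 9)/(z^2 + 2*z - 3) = (z - 3)/(z - 1)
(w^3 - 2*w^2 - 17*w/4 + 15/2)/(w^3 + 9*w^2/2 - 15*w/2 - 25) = (w - 3/2)/(w + 5)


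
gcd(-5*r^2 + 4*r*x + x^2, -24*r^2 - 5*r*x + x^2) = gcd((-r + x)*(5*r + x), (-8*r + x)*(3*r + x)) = 1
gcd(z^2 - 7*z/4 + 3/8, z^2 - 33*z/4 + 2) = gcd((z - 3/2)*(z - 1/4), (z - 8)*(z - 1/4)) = z - 1/4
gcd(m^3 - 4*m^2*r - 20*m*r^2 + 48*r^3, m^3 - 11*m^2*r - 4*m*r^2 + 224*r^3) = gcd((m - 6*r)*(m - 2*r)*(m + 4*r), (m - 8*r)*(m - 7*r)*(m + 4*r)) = m + 4*r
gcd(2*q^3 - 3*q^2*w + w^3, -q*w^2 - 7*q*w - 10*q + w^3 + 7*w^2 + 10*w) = q - w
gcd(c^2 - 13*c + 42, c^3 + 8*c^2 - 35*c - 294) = c - 6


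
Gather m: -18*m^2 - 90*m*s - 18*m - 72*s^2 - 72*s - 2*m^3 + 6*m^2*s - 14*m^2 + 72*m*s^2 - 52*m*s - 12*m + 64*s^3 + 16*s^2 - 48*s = -2*m^3 + m^2*(6*s - 32) + m*(72*s^2 - 142*s - 30) + 64*s^3 - 56*s^2 - 120*s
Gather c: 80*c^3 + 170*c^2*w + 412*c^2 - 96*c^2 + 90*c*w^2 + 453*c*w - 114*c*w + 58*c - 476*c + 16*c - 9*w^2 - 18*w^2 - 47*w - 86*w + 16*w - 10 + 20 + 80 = 80*c^3 + c^2*(170*w + 316) + c*(90*w^2 + 339*w - 402) - 27*w^2 - 117*w + 90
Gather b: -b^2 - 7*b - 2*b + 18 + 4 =-b^2 - 9*b + 22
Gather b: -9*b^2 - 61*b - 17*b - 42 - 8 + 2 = -9*b^2 - 78*b - 48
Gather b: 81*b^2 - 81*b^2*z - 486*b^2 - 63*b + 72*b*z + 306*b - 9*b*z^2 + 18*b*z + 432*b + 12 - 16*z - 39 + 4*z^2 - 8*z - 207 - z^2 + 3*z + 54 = b^2*(-81*z - 405) + b*(-9*z^2 + 90*z + 675) + 3*z^2 - 21*z - 180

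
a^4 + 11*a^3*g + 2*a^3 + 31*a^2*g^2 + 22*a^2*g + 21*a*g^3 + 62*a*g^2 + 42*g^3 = (a + 2)*(a + g)*(a + 3*g)*(a + 7*g)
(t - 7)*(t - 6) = t^2 - 13*t + 42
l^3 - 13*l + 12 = (l - 3)*(l - 1)*(l + 4)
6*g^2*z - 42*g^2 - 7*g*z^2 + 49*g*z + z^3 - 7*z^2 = (-6*g + z)*(-g + z)*(z - 7)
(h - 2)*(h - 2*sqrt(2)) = h^2 - 2*sqrt(2)*h - 2*h + 4*sqrt(2)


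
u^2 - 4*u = u*(u - 4)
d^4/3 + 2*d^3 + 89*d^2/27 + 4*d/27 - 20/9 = (d/3 + 1)*(d - 2/3)*(d + 5/3)*(d + 2)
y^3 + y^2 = y^2*(y + 1)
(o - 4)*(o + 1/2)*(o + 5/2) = o^3 - o^2 - 43*o/4 - 5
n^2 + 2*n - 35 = (n - 5)*(n + 7)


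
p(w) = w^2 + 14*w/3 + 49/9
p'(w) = 2*w + 14/3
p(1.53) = 14.93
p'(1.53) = 7.73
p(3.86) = 38.36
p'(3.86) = 12.39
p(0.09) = 5.87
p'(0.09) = 4.85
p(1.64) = 15.79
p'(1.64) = 7.95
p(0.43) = 7.64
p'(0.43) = 5.53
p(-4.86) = 6.38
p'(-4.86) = -5.05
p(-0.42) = 3.66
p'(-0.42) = 3.83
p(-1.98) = 0.12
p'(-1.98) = 0.71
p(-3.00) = 0.44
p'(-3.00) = -1.33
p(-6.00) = 13.44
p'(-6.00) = -7.33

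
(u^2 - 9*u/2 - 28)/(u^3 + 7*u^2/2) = (u - 8)/u^2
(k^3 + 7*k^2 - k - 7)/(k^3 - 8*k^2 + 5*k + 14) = (k^2 + 6*k - 7)/(k^2 - 9*k + 14)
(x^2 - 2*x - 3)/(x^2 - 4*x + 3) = (x + 1)/(x - 1)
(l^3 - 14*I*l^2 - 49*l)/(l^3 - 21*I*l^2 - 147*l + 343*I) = l/(l - 7*I)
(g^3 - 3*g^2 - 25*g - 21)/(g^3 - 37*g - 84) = (g + 1)/(g + 4)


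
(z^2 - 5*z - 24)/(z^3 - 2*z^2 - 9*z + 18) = (z - 8)/(z^2 - 5*z + 6)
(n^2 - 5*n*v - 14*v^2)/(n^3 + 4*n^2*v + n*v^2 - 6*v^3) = (-n + 7*v)/(-n^2 - 2*n*v + 3*v^2)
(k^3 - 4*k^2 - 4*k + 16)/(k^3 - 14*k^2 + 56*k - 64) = (k + 2)/(k - 8)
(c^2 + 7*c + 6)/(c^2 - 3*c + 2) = (c^2 + 7*c + 6)/(c^2 - 3*c + 2)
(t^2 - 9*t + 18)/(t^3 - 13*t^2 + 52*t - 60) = (t - 3)/(t^2 - 7*t + 10)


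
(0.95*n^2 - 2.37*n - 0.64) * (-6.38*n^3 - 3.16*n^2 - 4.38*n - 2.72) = -6.061*n^5 + 12.1186*n^4 + 7.4114*n^3 + 9.819*n^2 + 9.2496*n + 1.7408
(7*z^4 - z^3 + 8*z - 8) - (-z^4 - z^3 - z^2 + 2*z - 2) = 8*z^4 + z^2 + 6*z - 6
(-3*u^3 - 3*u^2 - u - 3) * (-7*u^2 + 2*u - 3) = 21*u^5 + 15*u^4 + 10*u^3 + 28*u^2 - 3*u + 9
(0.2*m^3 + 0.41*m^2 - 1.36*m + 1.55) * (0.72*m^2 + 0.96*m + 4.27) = 0.144*m^5 + 0.4872*m^4 + 0.2684*m^3 + 1.5611*m^2 - 4.3192*m + 6.6185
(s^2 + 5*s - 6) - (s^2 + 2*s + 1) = 3*s - 7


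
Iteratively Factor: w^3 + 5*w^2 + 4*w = (w)*(w^2 + 5*w + 4) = w*(w + 4)*(w + 1)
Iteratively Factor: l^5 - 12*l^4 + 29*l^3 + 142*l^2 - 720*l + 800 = (l - 5)*(l^4 - 7*l^3 - 6*l^2 + 112*l - 160) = (l - 5)^2*(l^3 - 2*l^2 - 16*l + 32) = (l - 5)^2*(l + 4)*(l^2 - 6*l + 8) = (l - 5)^2*(l - 2)*(l + 4)*(l - 4)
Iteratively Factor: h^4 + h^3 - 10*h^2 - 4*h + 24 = (h + 3)*(h^3 - 2*h^2 - 4*h + 8) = (h - 2)*(h + 3)*(h^2 - 4) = (h - 2)*(h + 2)*(h + 3)*(h - 2)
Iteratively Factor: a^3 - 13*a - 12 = (a + 1)*(a^2 - a - 12) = (a - 4)*(a + 1)*(a + 3)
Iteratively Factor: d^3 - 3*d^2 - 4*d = (d + 1)*(d^2 - 4*d) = (d - 4)*(d + 1)*(d)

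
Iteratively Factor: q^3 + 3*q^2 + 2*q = (q + 1)*(q^2 + 2*q) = q*(q + 1)*(q + 2)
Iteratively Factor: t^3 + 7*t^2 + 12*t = (t)*(t^2 + 7*t + 12) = t*(t + 4)*(t + 3)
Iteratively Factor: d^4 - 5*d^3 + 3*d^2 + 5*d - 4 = (d - 4)*(d^3 - d^2 - d + 1) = (d - 4)*(d - 1)*(d^2 - 1) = (d - 4)*(d - 1)^2*(d + 1)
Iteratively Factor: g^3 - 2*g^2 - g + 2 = (g - 2)*(g^2 - 1) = (g - 2)*(g - 1)*(g + 1)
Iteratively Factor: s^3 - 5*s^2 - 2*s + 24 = (s - 4)*(s^2 - s - 6) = (s - 4)*(s + 2)*(s - 3)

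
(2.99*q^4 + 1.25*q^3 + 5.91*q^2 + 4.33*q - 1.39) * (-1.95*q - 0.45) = -5.8305*q^5 - 3.783*q^4 - 12.087*q^3 - 11.103*q^2 + 0.762*q + 0.6255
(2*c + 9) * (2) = 4*c + 18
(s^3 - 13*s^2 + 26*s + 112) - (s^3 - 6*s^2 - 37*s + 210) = -7*s^2 + 63*s - 98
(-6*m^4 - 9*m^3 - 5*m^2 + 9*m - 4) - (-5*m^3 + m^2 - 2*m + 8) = -6*m^4 - 4*m^3 - 6*m^2 + 11*m - 12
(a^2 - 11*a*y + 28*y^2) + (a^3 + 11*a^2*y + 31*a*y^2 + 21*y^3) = a^3 + 11*a^2*y + a^2 + 31*a*y^2 - 11*a*y + 21*y^3 + 28*y^2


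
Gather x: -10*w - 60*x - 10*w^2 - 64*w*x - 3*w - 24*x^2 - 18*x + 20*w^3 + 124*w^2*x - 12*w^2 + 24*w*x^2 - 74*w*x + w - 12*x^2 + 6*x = 20*w^3 - 22*w^2 - 12*w + x^2*(24*w - 36) + x*(124*w^2 - 138*w - 72)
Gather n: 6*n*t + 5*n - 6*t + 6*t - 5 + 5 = n*(6*t + 5)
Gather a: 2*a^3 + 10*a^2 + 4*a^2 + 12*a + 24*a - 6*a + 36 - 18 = 2*a^3 + 14*a^2 + 30*a + 18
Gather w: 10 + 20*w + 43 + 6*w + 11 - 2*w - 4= 24*w + 60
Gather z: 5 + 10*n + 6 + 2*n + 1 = 12*n + 12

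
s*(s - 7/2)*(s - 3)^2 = s^4 - 19*s^3/2 + 30*s^2 - 63*s/2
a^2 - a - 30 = (a - 6)*(a + 5)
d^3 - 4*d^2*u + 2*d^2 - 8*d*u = d*(d + 2)*(d - 4*u)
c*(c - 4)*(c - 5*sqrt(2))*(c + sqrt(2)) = c^4 - 4*sqrt(2)*c^3 - 4*c^3 - 10*c^2 + 16*sqrt(2)*c^2 + 40*c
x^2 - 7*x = x*(x - 7)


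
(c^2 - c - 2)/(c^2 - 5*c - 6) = (c - 2)/(c - 6)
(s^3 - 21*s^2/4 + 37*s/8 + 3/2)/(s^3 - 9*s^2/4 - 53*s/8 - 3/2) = (2*s - 3)/(2*s + 3)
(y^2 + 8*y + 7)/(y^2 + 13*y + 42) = (y + 1)/(y + 6)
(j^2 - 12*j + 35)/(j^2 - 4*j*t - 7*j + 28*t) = (5 - j)/(-j + 4*t)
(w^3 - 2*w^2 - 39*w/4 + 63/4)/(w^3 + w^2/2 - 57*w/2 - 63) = (4*w^2 - 20*w + 21)/(2*(2*w^2 - 5*w - 42))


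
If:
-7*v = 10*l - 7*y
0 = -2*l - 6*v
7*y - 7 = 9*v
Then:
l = 21/32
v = -7/32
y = 23/32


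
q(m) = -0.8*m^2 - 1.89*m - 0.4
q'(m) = -1.6*m - 1.89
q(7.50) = -59.58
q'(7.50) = -13.89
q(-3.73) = -4.48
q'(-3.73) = 4.08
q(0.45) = -1.41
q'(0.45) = -2.61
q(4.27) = -23.06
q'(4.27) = -8.72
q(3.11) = -14.02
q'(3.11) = -6.87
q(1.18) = -3.74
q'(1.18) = -3.78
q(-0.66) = 0.50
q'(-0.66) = -0.83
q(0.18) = -0.77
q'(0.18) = -2.18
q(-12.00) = -92.92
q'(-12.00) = 17.31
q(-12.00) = -92.92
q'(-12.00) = 17.31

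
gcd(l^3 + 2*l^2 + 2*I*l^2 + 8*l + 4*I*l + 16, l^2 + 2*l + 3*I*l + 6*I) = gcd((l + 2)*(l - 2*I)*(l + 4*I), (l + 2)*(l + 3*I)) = l + 2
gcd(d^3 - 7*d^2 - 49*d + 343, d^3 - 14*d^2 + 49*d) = d^2 - 14*d + 49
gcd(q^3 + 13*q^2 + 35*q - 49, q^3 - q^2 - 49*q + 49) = q^2 + 6*q - 7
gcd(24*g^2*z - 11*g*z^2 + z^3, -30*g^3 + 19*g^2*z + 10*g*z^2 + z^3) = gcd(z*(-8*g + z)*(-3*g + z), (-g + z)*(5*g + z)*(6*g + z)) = 1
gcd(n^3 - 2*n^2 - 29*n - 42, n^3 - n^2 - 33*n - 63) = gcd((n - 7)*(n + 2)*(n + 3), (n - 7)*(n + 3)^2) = n^2 - 4*n - 21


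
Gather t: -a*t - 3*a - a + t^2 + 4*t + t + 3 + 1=-4*a + t^2 + t*(5 - a) + 4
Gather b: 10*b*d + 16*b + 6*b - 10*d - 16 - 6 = b*(10*d + 22) - 10*d - 22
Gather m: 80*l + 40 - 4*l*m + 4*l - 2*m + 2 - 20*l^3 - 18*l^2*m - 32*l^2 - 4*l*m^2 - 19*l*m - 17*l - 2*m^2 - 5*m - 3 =-20*l^3 - 32*l^2 + 67*l + m^2*(-4*l - 2) + m*(-18*l^2 - 23*l - 7) + 39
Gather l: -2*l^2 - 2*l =-2*l^2 - 2*l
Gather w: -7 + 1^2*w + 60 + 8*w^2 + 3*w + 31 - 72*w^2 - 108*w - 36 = -64*w^2 - 104*w + 48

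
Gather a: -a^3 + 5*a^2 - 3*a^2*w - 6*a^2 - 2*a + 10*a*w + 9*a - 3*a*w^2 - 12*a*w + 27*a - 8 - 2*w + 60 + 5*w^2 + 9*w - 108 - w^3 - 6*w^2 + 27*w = -a^3 + a^2*(-3*w - 1) + a*(-3*w^2 - 2*w + 34) - w^3 - w^2 + 34*w - 56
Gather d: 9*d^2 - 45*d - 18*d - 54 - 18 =9*d^2 - 63*d - 72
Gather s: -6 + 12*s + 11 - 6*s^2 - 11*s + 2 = -6*s^2 + s + 7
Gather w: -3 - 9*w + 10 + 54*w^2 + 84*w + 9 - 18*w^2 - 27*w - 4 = 36*w^2 + 48*w + 12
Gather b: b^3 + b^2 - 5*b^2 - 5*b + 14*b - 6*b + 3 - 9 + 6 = b^3 - 4*b^2 + 3*b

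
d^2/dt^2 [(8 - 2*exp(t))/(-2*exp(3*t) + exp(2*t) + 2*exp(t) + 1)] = (32*exp(6*t) - 300*exp(5*t) + 210*exp(4*t) + 80*exp(3*t) - 204*exp(2*t) - 4*exp(t) + 18)*exp(t)/(8*exp(9*t) - 12*exp(8*t) - 18*exp(7*t) + 11*exp(6*t) + 30*exp(5*t) + 9*exp(4*t) - 14*exp(3*t) - 15*exp(2*t) - 6*exp(t) - 1)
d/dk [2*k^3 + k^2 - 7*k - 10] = 6*k^2 + 2*k - 7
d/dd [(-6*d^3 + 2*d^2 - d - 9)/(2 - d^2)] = (6*d^4 - 37*d^2 - 10*d - 2)/(d^4 - 4*d^2 + 4)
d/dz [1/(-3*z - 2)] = 3/(3*z + 2)^2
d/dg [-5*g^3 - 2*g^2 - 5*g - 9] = -15*g^2 - 4*g - 5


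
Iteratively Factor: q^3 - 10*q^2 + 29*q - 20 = (q - 5)*(q^2 - 5*q + 4) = (q - 5)*(q - 4)*(q - 1)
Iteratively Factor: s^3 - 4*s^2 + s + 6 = (s - 2)*(s^2 - 2*s - 3) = (s - 3)*(s - 2)*(s + 1)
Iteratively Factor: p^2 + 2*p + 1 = (p + 1)*(p + 1)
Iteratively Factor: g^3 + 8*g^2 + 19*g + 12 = (g + 3)*(g^2 + 5*g + 4) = (g + 1)*(g + 3)*(g + 4)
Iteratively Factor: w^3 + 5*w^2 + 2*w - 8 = (w + 2)*(w^2 + 3*w - 4) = (w + 2)*(w + 4)*(w - 1)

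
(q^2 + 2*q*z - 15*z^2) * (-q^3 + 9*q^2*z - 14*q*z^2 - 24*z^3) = -q^5 + 7*q^4*z + 19*q^3*z^2 - 187*q^2*z^3 + 162*q*z^4 + 360*z^5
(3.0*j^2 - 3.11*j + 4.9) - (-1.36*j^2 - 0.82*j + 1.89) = 4.36*j^2 - 2.29*j + 3.01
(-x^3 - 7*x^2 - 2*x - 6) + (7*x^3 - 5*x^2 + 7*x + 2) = 6*x^3 - 12*x^2 + 5*x - 4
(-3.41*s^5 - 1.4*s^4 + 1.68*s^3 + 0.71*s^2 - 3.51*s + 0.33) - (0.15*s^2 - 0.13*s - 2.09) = -3.41*s^5 - 1.4*s^4 + 1.68*s^3 + 0.56*s^2 - 3.38*s + 2.42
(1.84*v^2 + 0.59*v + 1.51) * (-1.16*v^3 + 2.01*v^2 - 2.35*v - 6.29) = -2.1344*v^5 + 3.014*v^4 - 4.8897*v^3 - 9.925*v^2 - 7.2596*v - 9.4979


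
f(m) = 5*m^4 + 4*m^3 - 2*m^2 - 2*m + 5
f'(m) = 20*m^3 + 12*m^2 - 4*m - 2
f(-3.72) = 736.35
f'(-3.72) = -850.64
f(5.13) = 3945.03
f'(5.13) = 2993.40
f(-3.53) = 587.56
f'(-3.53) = -718.09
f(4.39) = 2153.16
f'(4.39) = 1903.80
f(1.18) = 16.12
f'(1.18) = 42.85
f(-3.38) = 487.04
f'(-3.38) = -623.68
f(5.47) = 5065.19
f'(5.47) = 3608.52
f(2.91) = 439.36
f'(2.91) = 580.82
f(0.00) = 5.00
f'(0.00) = -2.00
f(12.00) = 110285.00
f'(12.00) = 36238.00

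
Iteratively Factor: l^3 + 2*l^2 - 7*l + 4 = (l + 4)*(l^2 - 2*l + 1) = (l - 1)*(l + 4)*(l - 1)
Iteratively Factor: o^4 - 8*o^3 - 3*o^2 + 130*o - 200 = (o + 4)*(o^3 - 12*o^2 + 45*o - 50) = (o - 2)*(o + 4)*(o^2 - 10*o + 25) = (o - 5)*(o - 2)*(o + 4)*(o - 5)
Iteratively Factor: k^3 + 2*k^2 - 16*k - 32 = (k + 4)*(k^2 - 2*k - 8) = (k + 2)*(k + 4)*(k - 4)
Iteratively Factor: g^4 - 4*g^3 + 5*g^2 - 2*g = (g)*(g^3 - 4*g^2 + 5*g - 2) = g*(g - 1)*(g^2 - 3*g + 2) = g*(g - 2)*(g - 1)*(g - 1)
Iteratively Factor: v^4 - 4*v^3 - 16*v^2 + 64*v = (v - 4)*(v^3 - 16*v) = (v - 4)^2*(v^2 + 4*v) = (v - 4)^2*(v + 4)*(v)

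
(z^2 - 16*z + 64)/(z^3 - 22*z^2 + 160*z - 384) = 1/(z - 6)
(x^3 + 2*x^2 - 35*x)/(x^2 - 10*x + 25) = x*(x + 7)/(x - 5)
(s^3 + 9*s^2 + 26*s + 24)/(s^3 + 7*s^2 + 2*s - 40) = (s^2 + 5*s + 6)/(s^2 + 3*s - 10)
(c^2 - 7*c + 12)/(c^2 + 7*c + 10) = (c^2 - 7*c + 12)/(c^2 + 7*c + 10)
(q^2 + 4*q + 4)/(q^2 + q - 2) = (q + 2)/(q - 1)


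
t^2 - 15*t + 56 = (t - 8)*(t - 7)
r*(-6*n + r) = -6*n*r + r^2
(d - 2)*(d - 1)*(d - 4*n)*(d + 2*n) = d^4 - 2*d^3*n - 3*d^3 - 8*d^2*n^2 + 6*d^2*n + 2*d^2 + 24*d*n^2 - 4*d*n - 16*n^2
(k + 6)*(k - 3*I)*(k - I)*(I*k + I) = I*k^4 + 4*k^3 + 7*I*k^3 + 28*k^2 + 3*I*k^2 + 24*k - 21*I*k - 18*I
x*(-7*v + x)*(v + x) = -7*v^2*x - 6*v*x^2 + x^3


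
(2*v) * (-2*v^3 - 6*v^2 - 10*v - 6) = -4*v^4 - 12*v^3 - 20*v^2 - 12*v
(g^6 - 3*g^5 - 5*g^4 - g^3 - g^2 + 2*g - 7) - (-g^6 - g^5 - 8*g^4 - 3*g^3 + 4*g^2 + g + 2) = 2*g^6 - 2*g^5 + 3*g^4 + 2*g^3 - 5*g^2 + g - 9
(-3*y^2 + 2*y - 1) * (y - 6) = -3*y^3 + 20*y^2 - 13*y + 6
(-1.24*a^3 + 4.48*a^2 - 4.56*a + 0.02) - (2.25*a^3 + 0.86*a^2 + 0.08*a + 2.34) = -3.49*a^3 + 3.62*a^2 - 4.64*a - 2.32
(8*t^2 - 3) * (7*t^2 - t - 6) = 56*t^4 - 8*t^3 - 69*t^2 + 3*t + 18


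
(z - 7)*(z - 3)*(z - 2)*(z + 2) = z^4 - 10*z^3 + 17*z^2 + 40*z - 84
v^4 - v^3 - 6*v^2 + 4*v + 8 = (v - 2)^2*(v + 1)*(v + 2)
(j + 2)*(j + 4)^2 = j^3 + 10*j^2 + 32*j + 32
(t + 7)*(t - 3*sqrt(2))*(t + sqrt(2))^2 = t^4 - sqrt(2)*t^3 + 7*t^3 - 10*t^2 - 7*sqrt(2)*t^2 - 70*t - 6*sqrt(2)*t - 42*sqrt(2)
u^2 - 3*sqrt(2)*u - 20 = (u - 5*sqrt(2))*(u + 2*sqrt(2))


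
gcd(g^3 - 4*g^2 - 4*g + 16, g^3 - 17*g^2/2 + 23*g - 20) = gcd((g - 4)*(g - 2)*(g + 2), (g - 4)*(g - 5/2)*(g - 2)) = g^2 - 6*g + 8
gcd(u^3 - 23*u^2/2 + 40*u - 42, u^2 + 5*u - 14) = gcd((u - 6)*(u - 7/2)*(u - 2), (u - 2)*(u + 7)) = u - 2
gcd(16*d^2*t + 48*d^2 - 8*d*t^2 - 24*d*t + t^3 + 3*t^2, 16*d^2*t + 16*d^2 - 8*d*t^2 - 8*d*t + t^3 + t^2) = 16*d^2 - 8*d*t + t^2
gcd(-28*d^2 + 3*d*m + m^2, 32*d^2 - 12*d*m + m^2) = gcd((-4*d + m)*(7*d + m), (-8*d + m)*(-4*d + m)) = 4*d - m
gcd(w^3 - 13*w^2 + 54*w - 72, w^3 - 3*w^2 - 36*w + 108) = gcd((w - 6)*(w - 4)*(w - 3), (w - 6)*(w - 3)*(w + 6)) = w^2 - 9*w + 18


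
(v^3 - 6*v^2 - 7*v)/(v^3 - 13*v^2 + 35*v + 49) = v/(v - 7)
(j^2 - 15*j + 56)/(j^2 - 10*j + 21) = (j - 8)/(j - 3)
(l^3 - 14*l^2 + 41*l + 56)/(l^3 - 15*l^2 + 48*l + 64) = (l - 7)/(l - 8)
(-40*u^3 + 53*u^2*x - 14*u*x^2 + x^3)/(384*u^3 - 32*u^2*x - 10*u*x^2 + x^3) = (5*u^2 - 6*u*x + x^2)/(-48*u^2 - 2*u*x + x^2)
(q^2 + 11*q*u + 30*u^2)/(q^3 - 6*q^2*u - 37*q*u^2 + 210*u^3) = (q + 5*u)/(q^2 - 12*q*u + 35*u^2)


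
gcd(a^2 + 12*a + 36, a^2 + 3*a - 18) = a + 6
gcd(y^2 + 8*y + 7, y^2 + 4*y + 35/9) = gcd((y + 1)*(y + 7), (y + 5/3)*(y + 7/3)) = 1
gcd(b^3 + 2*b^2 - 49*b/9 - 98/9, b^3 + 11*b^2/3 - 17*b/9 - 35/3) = b + 7/3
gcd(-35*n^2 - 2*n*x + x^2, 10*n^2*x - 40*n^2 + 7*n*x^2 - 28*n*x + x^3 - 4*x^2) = 5*n + x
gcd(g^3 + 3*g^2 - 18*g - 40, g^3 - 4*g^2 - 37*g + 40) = g + 5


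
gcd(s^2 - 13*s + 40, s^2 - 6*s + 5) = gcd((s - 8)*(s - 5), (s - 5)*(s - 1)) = s - 5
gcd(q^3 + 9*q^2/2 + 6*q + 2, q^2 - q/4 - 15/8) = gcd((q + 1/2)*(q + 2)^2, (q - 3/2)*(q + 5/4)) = 1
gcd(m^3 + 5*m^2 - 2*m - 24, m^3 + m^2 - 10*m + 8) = m^2 + 2*m - 8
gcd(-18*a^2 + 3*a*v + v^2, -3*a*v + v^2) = -3*a + v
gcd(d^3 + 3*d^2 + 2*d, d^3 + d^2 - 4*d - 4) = d^2 + 3*d + 2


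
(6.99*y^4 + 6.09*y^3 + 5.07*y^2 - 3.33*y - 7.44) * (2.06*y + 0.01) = 14.3994*y^5 + 12.6153*y^4 + 10.5051*y^3 - 6.8091*y^2 - 15.3597*y - 0.0744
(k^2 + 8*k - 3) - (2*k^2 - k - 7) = -k^2 + 9*k + 4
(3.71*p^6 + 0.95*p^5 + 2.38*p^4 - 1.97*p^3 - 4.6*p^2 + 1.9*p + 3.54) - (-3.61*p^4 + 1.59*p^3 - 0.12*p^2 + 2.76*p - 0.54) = 3.71*p^6 + 0.95*p^5 + 5.99*p^4 - 3.56*p^3 - 4.48*p^2 - 0.86*p + 4.08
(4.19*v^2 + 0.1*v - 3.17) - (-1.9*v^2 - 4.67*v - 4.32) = 6.09*v^2 + 4.77*v + 1.15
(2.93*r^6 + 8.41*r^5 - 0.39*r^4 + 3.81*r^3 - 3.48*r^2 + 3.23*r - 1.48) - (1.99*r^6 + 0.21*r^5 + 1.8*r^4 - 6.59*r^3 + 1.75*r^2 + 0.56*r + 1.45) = 0.94*r^6 + 8.2*r^5 - 2.19*r^4 + 10.4*r^3 - 5.23*r^2 + 2.67*r - 2.93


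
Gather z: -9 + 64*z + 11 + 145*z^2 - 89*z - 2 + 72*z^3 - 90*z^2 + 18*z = 72*z^3 + 55*z^2 - 7*z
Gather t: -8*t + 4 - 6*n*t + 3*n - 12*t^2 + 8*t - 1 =-6*n*t + 3*n - 12*t^2 + 3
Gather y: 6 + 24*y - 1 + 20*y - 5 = 44*y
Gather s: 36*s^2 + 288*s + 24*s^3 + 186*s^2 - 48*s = 24*s^3 + 222*s^2 + 240*s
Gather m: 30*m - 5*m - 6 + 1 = 25*m - 5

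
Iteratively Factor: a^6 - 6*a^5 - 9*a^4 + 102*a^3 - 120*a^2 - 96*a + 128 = (a - 1)*(a^5 - 5*a^4 - 14*a^3 + 88*a^2 - 32*a - 128) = (a - 1)*(a + 1)*(a^4 - 6*a^3 - 8*a^2 + 96*a - 128) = (a - 1)*(a + 1)*(a + 4)*(a^3 - 10*a^2 + 32*a - 32) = (a - 4)*(a - 1)*(a + 1)*(a + 4)*(a^2 - 6*a + 8) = (a - 4)*(a - 2)*(a - 1)*(a + 1)*(a + 4)*(a - 4)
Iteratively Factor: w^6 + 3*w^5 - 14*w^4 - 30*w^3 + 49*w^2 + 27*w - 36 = (w - 3)*(w^5 + 6*w^4 + 4*w^3 - 18*w^2 - 5*w + 12) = (w - 3)*(w - 1)*(w^4 + 7*w^3 + 11*w^2 - 7*w - 12) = (w - 3)*(w - 1)*(w + 1)*(w^3 + 6*w^2 + 5*w - 12) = (w - 3)*(w - 1)*(w + 1)*(w + 4)*(w^2 + 2*w - 3) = (w - 3)*(w - 1)^2*(w + 1)*(w + 4)*(w + 3)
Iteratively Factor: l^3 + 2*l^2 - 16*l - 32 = (l + 4)*(l^2 - 2*l - 8) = (l - 4)*(l + 4)*(l + 2)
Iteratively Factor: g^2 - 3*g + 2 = (g - 1)*(g - 2)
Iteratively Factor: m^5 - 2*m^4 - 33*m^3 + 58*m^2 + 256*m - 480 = (m - 5)*(m^4 + 3*m^3 - 18*m^2 - 32*m + 96) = (m - 5)*(m - 2)*(m^3 + 5*m^2 - 8*m - 48) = (m - 5)*(m - 2)*(m + 4)*(m^2 + m - 12) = (m - 5)*(m - 3)*(m - 2)*(m + 4)*(m + 4)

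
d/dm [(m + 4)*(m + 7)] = 2*m + 11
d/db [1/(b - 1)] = -1/(b - 1)^2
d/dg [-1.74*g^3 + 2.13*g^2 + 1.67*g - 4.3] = -5.22*g^2 + 4.26*g + 1.67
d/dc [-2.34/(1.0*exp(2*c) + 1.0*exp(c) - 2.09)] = (4.68*exp(c) + 2.34)*exp(c)/(1.0*exp(2*c) + 1.0*exp(c) - 2.09)^2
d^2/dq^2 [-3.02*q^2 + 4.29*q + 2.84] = -6.04000000000000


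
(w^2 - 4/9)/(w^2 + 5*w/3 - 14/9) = (3*w + 2)/(3*w + 7)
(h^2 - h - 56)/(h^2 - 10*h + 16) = (h + 7)/(h - 2)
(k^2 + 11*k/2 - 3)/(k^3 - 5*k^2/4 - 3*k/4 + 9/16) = 8*(k + 6)/(8*k^2 - 6*k - 9)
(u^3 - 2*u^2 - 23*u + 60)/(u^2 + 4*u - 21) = (u^2 + u - 20)/(u + 7)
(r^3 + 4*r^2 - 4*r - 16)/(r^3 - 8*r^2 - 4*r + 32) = (r + 4)/(r - 8)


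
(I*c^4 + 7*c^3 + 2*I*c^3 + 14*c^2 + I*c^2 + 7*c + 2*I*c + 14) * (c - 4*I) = I*c^5 + 11*c^4 + 2*I*c^4 + 22*c^3 - 27*I*c^3 + 11*c^2 - 54*I*c^2 + 22*c - 28*I*c - 56*I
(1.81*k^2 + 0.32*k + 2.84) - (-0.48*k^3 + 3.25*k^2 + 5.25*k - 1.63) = 0.48*k^3 - 1.44*k^2 - 4.93*k + 4.47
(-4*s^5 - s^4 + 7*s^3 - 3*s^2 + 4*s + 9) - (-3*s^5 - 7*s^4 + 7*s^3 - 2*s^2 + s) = -s^5 + 6*s^4 - s^2 + 3*s + 9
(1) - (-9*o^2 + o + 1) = 9*o^2 - o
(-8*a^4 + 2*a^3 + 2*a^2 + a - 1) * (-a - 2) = 8*a^5 + 14*a^4 - 6*a^3 - 5*a^2 - a + 2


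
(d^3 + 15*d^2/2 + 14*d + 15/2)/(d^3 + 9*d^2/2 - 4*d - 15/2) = (2*d + 3)/(2*d - 3)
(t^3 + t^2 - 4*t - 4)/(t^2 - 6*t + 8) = (t^2 + 3*t + 2)/(t - 4)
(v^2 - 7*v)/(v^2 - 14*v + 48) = v*(v - 7)/(v^2 - 14*v + 48)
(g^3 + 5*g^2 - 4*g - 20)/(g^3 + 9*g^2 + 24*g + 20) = (g - 2)/(g + 2)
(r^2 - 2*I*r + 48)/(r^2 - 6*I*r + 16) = (r + 6*I)/(r + 2*I)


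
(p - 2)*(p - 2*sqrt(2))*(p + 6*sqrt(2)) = p^3 - 2*p^2 + 4*sqrt(2)*p^2 - 24*p - 8*sqrt(2)*p + 48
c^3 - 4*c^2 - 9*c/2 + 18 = (c - 4)*(c - 3*sqrt(2)/2)*(c + 3*sqrt(2)/2)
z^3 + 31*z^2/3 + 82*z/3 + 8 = (z + 1/3)*(z + 4)*(z + 6)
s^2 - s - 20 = (s - 5)*(s + 4)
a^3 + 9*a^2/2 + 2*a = a*(a + 1/2)*(a + 4)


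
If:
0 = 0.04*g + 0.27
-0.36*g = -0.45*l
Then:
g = -6.75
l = -5.40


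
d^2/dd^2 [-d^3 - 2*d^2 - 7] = -6*d - 4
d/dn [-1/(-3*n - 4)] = -3/(3*n + 4)^2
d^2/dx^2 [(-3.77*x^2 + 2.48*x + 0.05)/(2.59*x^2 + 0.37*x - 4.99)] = (40.497758*x^3 - 290.330712*x^2 + 192.598098*x - 177.283006)/(17.373979*x^6 + 7.445991*x^5 - 99.356544*x^4 - 28.640849*x^3 + 191.424384*x^2 + 27.639111*x - 124.251499)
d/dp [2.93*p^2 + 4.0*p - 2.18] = 5.86*p + 4.0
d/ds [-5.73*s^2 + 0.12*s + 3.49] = 0.12 - 11.46*s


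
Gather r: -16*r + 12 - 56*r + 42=54 - 72*r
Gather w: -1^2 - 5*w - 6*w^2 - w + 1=-6*w^2 - 6*w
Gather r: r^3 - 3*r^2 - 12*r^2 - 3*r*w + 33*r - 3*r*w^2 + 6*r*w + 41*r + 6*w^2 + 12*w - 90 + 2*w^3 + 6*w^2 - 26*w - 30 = r^3 - 15*r^2 + r*(-3*w^2 + 3*w + 74) + 2*w^3 + 12*w^2 - 14*w - 120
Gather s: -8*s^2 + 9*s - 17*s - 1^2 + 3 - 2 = -8*s^2 - 8*s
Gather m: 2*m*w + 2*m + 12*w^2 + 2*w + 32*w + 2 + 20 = m*(2*w + 2) + 12*w^2 + 34*w + 22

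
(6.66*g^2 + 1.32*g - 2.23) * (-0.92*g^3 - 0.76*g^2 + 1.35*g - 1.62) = -6.1272*g^5 - 6.276*g^4 + 10.0394*g^3 - 7.3124*g^2 - 5.1489*g + 3.6126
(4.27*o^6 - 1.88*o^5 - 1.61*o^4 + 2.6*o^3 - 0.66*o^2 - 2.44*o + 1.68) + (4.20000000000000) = 4.27*o^6 - 1.88*o^5 - 1.61*o^4 + 2.6*o^3 - 0.66*o^2 - 2.44*o + 5.88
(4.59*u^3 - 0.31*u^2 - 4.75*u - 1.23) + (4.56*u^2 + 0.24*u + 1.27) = 4.59*u^3 + 4.25*u^2 - 4.51*u + 0.04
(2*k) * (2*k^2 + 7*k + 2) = 4*k^3 + 14*k^2 + 4*k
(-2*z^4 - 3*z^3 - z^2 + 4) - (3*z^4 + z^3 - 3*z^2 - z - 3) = -5*z^4 - 4*z^3 + 2*z^2 + z + 7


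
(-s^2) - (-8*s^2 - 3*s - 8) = 7*s^2 + 3*s + 8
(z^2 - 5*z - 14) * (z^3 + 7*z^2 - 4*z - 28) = z^5 + 2*z^4 - 53*z^3 - 106*z^2 + 196*z + 392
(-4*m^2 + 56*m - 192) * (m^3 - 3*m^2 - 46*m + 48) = -4*m^5 + 68*m^4 - 176*m^3 - 2192*m^2 + 11520*m - 9216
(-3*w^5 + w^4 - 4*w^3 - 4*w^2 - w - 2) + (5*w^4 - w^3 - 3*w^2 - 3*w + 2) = -3*w^5 + 6*w^4 - 5*w^3 - 7*w^2 - 4*w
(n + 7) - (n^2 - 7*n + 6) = -n^2 + 8*n + 1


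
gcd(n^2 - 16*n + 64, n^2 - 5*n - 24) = n - 8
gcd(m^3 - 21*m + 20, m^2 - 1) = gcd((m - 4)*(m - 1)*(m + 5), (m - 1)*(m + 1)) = m - 1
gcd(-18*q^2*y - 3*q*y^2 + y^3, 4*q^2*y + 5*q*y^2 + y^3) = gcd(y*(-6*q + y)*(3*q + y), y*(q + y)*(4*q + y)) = y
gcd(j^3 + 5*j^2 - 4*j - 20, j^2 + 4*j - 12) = j - 2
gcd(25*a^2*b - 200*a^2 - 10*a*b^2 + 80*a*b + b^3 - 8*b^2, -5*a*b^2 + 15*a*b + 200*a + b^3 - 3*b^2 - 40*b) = 5*a*b - 40*a - b^2 + 8*b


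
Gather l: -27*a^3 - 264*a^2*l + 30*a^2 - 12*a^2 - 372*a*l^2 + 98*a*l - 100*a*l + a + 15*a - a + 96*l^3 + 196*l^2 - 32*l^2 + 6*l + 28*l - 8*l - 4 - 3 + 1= -27*a^3 + 18*a^2 + 15*a + 96*l^3 + l^2*(164 - 372*a) + l*(-264*a^2 - 2*a + 26) - 6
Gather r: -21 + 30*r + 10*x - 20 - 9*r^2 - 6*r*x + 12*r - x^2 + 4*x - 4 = -9*r^2 + r*(42 - 6*x) - x^2 + 14*x - 45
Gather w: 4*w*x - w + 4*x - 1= w*(4*x - 1) + 4*x - 1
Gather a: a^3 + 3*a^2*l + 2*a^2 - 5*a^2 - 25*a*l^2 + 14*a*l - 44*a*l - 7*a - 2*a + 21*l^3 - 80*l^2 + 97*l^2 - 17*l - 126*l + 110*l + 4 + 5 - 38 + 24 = a^3 + a^2*(3*l - 3) + a*(-25*l^2 - 30*l - 9) + 21*l^3 + 17*l^2 - 33*l - 5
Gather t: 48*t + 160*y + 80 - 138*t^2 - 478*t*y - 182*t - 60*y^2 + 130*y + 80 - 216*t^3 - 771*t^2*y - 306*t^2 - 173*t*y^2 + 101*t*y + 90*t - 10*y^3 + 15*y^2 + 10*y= -216*t^3 + t^2*(-771*y - 444) + t*(-173*y^2 - 377*y - 44) - 10*y^3 - 45*y^2 + 300*y + 160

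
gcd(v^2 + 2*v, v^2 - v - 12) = 1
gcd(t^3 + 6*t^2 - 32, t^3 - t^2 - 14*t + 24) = t^2 + 2*t - 8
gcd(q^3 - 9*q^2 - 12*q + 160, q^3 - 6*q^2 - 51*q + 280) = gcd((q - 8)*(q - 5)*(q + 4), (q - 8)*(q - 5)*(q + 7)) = q^2 - 13*q + 40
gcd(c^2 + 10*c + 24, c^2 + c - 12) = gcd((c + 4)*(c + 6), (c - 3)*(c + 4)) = c + 4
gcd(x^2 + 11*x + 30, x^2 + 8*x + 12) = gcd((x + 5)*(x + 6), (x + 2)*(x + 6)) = x + 6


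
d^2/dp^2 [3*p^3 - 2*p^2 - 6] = 18*p - 4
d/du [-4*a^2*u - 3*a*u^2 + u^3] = -4*a^2 - 6*a*u + 3*u^2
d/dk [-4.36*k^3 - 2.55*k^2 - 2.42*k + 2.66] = -13.08*k^2 - 5.1*k - 2.42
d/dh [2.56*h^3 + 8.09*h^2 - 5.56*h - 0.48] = 7.68*h^2 + 16.18*h - 5.56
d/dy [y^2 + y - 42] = 2*y + 1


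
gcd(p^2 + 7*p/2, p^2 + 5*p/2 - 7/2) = p + 7/2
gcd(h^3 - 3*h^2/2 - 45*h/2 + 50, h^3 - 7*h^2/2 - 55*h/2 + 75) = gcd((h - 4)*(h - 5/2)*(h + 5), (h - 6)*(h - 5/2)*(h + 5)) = h^2 + 5*h/2 - 25/2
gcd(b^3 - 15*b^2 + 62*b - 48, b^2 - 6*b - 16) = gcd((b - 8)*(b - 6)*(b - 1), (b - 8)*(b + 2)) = b - 8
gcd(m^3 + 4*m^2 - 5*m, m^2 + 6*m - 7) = m - 1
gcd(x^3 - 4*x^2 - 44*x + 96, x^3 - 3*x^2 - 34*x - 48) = x - 8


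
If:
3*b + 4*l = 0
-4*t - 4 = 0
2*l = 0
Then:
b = 0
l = 0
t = -1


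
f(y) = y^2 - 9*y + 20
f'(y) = 2*y - 9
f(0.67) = 14.42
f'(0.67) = -7.66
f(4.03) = -0.03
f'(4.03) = -0.94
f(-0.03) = 20.27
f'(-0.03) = -9.06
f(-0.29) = 22.69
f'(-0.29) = -9.58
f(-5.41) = 97.96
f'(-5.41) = -19.82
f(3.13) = 1.63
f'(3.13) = -2.74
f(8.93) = 19.37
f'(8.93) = 8.86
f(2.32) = 4.50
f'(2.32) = -4.36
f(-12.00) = 272.00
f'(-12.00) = -33.00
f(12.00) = 56.00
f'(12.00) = 15.00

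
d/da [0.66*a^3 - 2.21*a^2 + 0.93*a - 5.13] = 1.98*a^2 - 4.42*a + 0.93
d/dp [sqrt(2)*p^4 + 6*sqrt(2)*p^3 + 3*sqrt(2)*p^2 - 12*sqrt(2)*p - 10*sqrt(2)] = sqrt(2)*(4*p^3 + 18*p^2 + 6*p - 12)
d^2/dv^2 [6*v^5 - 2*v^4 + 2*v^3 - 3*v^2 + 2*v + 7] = 120*v^3 - 24*v^2 + 12*v - 6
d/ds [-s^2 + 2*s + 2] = 2 - 2*s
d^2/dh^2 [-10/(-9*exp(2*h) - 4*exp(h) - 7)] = 40*(-(9*exp(h) + 1)*(9*exp(2*h) + 4*exp(h) + 7) + 2*(9*exp(h) + 2)^2*exp(h))*exp(h)/(9*exp(2*h) + 4*exp(h) + 7)^3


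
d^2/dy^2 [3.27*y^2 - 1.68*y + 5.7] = 6.54000000000000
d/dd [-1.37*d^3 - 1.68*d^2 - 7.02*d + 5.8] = -4.11*d^2 - 3.36*d - 7.02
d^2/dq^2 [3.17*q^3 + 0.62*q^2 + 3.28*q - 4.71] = 19.02*q + 1.24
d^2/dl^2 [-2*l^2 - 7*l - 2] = -4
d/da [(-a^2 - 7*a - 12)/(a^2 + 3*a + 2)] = 2*(2*a^2 + 10*a + 11)/(a^4 + 6*a^3 + 13*a^2 + 12*a + 4)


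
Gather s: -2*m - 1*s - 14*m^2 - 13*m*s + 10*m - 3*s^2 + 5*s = -14*m^2 + 8*m - 3*s^2 + s*(4 - 13*m)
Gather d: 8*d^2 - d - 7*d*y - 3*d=8*d^2 + d*(-7*y - 4)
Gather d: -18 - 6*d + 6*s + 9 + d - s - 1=-5*d + 5*s - 10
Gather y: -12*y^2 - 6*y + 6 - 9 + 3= -12*y^2 - 6*y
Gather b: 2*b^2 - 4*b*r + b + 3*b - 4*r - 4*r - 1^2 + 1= 2*b^2 + b*(4 - 4*r) - 8*r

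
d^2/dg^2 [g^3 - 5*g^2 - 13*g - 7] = 6*g - 10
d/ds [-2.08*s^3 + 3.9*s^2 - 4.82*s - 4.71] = -6.24*s^2 + 7.8*s - 4.82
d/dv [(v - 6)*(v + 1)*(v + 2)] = 3*v^2 - 6*v - 16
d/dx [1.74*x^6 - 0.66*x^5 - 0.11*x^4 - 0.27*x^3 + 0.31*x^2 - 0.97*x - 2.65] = 10.44*x^5 - 3.3*x^4 - 0.44*x^3 - 0.81*x^2 + 0.62*x - 0.97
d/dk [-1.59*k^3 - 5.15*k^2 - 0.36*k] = -4.77*k^2 - 10.3*k - 0.36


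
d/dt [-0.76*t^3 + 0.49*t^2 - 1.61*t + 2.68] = -2.28*t^2 + 0.98*t - 1.61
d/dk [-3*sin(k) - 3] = -3*cos(k)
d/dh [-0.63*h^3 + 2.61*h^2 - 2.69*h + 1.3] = -1.89*h^2 + 5.22*h - 2.69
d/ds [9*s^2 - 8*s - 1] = 18*s - 8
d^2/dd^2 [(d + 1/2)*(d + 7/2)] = 2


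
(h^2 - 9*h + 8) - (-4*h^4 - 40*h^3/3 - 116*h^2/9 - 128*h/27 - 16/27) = 4*h^4 + 40*h^3/3 + 125*h^2/9 - 115*h/27 + 232/27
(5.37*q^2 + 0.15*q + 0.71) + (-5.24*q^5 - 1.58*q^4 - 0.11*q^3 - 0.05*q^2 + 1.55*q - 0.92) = -5.24*q^5 - 1.58*q^4 - 0.11*q^3 + 5.32*q^2 + 1.7*q - 0.21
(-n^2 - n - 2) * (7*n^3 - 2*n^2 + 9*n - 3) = -7*n^5 - 5*n^4 - 21*n^3 - 2*n^2 - 15*n + 6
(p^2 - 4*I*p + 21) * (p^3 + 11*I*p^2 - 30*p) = p^5 + 7*I*p^4 + 35*p^3 + 351*I*p^2 - 630*p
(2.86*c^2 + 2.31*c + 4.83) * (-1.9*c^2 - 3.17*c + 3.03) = -5.434*c^4 - 13.4552*c^3 - 7.8339*c^2 - 8.3118*c + 14.6349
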